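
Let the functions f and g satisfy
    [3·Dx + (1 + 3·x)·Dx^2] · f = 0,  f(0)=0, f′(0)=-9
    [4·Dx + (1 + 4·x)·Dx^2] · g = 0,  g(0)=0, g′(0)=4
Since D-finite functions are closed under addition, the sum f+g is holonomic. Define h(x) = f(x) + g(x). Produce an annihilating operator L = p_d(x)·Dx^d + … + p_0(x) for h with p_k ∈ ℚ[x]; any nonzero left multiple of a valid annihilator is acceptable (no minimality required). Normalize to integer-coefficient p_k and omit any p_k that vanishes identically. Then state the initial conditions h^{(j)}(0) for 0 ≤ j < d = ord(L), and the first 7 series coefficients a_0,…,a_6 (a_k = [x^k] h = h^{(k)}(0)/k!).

f: a_k = 0, -9, 27/2, -27, 243/4, -729/5, 729/2, …
g: a_k = 0, 4, -8, 64/3, -64, 1024/5, -2048/3, …
L₀ := lclm(L_f,L_g); ord L₀ ≤ 2+2.
L = 24·Dx + (14 + 48·x)·Dx^2 + (1 + 7·x + 12·x^2)·Dx^3  (order 3).
h: a_k = 0, -5, 11/2, -17/3, -13/4, 59, -1909/6, …
ICs: h(0) = 0, h′(0) = -5, h′′(0) = 11.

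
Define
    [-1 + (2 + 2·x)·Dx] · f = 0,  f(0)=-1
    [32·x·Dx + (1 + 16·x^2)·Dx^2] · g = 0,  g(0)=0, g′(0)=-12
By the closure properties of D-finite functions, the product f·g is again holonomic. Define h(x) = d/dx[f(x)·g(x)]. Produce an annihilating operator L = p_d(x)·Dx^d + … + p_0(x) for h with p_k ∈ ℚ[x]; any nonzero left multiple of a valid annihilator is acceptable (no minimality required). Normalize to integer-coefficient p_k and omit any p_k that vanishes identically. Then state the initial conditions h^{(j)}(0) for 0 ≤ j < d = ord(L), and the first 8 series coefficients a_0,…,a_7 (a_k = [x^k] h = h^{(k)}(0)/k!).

f: a_k = -1, -1/2, 1/8, -1/16, 5/128, -7/256, 21/1024, -33/2048, …
g: a_k = 0, -12, 0, 64, 0, -3072/5, 0, 49152/7, …
h₀=f·g: eliminate ⇒ L₀, order ≤ 1·2.
Derive L from L₀ (diff closure).
L = (125 + 640·x - 5728·x^2 - 6144·x^3 - 768·x^4) + (268 + 1164·x - 10368·x^2 - 29696·x^3 - 21504·x^4 - 3072·x^5)·Dx + (12 - 232·x - 372·x^2 - 4096·x^3 - 9088·x^4 - 6144·x^5 - 1024·x^6)·Dx^2  (order 2).
h: a_k = 12, 12, -393/2, -125, 99509/32, 291387/160, -63582493/1280, -62254327/2240, …
ICs: h(0) = 12, h′(0) = 12.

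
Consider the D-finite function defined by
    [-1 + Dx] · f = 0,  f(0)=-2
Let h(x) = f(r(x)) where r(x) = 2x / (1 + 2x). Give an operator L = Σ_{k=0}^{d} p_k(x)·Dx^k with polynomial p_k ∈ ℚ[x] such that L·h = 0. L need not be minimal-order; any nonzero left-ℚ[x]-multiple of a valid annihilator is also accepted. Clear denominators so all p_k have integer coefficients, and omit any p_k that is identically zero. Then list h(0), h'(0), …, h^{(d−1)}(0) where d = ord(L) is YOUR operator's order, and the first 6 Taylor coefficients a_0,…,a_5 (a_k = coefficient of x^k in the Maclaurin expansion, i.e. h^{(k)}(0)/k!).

f: a_k = -2, -2, -1, -1/3, -1/12, -1/60, …
h₀=f(r): pull back L_f along r ⇒ L₀.
L = -2 + (1 + 4·x + 4·x^2)·Dx  (order 1).
h: a_k = -2, -4, 4, -8/3, -4/3, 152/15, …
ICs: h(0) = -2.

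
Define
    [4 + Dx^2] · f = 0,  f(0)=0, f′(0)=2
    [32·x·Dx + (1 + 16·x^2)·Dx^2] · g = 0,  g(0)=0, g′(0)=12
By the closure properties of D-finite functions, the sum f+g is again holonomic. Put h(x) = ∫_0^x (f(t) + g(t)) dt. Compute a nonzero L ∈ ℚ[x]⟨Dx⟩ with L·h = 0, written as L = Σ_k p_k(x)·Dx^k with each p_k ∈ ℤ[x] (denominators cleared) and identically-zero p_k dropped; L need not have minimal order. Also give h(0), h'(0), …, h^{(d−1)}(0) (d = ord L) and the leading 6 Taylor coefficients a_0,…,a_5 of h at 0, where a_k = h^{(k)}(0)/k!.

L = (-6016·x + 102400·x^3 + 32768·x^5)·Dx^2 + (-28 + 1216·x^2 + 27648·x^4 + 16384·x^6)·Dx^3 + (-1504·x + 25600·x^3 + 8192·x^5)·Dx^4 + (-7 + 304·x^2 + 6912·x^4 + 4096·x^6)·Dx^5  (order 5).
h: a_k = 0, 0, 7, 0, -49/3, 0, …
ICs: h(0) = 0, h′(0) = 0, h′′(0) = 14, h′′′(0) = 0, h′′′′(0) = -392.

f: a_k = 0, 2, 0, -4/3, 0, 4/15, …
g: a_k = 0, 12, 0, -64, 0, 3072/5, …
Weyl lclm of L_f,L_g ⇒ L₀ (ord ≤ 4).
∫: right-multiply L₀ by Dx.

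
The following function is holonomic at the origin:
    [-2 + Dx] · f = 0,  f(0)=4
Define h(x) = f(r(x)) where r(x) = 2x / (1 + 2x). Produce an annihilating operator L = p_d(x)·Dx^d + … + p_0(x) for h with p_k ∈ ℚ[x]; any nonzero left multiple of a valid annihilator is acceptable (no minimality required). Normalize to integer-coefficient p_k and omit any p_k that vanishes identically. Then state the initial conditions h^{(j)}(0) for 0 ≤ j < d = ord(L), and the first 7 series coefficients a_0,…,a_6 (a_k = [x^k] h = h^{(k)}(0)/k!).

L = -4 + (1 + 4·x + 4·x^2)·Dx  (order 1).
h: a_k = 4, 16, 0, -64/3, 128/3, -256/5, 1024/45, …
ICs: h(0) = 4.

f: a_k = 4, 8, 8, 16/3, 8/3, 16/15, 16/45, …
Substitute x→r, Dx→(1/r')Dx; clear ⇒ L₀.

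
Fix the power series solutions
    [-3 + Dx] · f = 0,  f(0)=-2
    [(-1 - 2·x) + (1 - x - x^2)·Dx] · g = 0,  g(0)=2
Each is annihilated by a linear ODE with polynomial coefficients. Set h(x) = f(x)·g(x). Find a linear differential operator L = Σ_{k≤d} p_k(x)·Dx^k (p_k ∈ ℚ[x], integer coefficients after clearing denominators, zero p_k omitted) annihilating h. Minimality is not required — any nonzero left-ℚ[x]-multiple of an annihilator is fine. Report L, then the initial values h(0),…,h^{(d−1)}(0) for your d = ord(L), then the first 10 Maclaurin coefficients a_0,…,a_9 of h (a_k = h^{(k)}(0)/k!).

f: a_k = -2, -6, -9, -9, -27/4, -81/20, -81/40, -243/280, -729/2240, -243/2240, …
g: a_k = 2, 2, 4, 6, 10, 16, 26, 42, 68, 110, …
f·g: L₀ = L_f ⊗_s L_g, ord ≤ 1·1.
L = (4 - x - 3·x^2) + (-1 + x + x^2)·Dx  (order 1).
h: a_k = -4, -16, -38, -72, -247/2, -1018/5, -6623/20, -18777/35, -972481/1120, -393397/280, …
ICs: h(0) = -4.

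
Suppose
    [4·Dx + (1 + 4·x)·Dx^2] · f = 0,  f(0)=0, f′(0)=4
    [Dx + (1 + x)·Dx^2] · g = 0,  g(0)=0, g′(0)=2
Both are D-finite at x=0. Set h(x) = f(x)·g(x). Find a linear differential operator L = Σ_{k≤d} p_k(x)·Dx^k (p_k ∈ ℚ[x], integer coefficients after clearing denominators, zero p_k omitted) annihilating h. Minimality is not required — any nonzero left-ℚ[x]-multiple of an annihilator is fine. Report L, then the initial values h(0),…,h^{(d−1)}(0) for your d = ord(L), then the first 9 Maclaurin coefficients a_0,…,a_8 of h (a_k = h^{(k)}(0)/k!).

L = (136 + 320·x + 256·x^2)·Dx + (290 + 1464·x + 2400·x^2 + 1280·x^3)·Dx^2 + (92 + 740·x + 1992·x^2 + 2240·x^3 + 896·x^4)·Dx^3 + (5 + 58·x + 245·x^2 + 464·x^3 + 400·x^4 + 128·x^5)·Dx^4  (order 4).
h: a_k = 0, 0, 8, -20, 160/3, -470/3, 22204/45, -1628, 194064/35, …
ICs: h(0) = 0, h′(0) = 0, h′′(0) = 16, h′′′(0) = -120.

f: a_k = 0, 4, -8, 64/3, -64, 1024/5, -2048/3, 16384/7, -8192, …
g: a_k = 0, 2, -1, 2/3, -1/2, 2/5, -1/3, 2/7, -1/4, …
h₀=f·g: eliminate ⇒ L₀, order ≤ 2·2.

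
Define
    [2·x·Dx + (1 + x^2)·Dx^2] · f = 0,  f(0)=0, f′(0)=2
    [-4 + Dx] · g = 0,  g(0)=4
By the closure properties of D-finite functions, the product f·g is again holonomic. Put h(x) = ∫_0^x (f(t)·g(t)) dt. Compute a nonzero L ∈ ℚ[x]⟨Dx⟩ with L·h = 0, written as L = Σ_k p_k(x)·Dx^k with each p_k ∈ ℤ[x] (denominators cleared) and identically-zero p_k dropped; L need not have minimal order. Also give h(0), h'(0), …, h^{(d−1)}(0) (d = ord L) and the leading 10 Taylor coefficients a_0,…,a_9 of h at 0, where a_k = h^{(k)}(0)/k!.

L = (16 - 8·x + 16·x^2)·Dx + (-8 + 2·x - 8·x^2)·Dx^2 + (1 + x^2)·Dx^3  (order 3).
h: a_k = 0, 0, 4, 32/3, 46/3, 224/15, 164/15, 416/63, 377/105, 992/567, …
ICs: h(0) = 0, h′(0) = 0, h′′(0) = 8.

f: a_k = 0, 2, 0, -2/3, 0, 2/5, 0, -2/7, 0, 2/9, …
g: a_k = 4, 16, 32, 128/3, 128/3, 512/15, 1024/45, 4096/315, 2048/315, 8192/2835, …
h₀=f·g: eliminate ⇒ L₀, order ≤ 2·1.
∫: right-multiply L₀ by Dx.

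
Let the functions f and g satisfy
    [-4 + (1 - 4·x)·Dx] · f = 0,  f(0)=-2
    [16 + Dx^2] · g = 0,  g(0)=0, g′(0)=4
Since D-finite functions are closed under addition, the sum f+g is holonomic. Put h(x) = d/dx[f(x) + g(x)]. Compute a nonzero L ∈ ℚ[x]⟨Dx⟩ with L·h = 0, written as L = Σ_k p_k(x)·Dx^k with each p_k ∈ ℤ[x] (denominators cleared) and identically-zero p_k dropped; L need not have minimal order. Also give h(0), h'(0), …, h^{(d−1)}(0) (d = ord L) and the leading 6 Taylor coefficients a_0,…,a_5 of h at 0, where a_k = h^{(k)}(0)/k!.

f: a_k = -2, -8, -32, -128, -512, -2048, …
g: a_k = 0, 4, 0, -32/3, 0, 128/15, …
Sum ⇒ L₀ = lclm(L_f,L_g) in ℚ(x)⟨Dx⟩.
h₀' ⇒ L via d/dx closure of L₀.
L = (1664 - 1024·x + 2048·x^2) + (-112 + 576·x - 768·x^2 + 1024·x^3)·Dx + (104 - 64·x + 128·x^2)·Dx^2 + (-7 + 36·x - 48·x^2 + 64·x^3)·Dx^3  (order 3).
h: a_k = -4, -64, -416, -2048, -30592/3, -49152, …
ICs: h(0) = -4, h′(0) = -64, h′′(0) = -832.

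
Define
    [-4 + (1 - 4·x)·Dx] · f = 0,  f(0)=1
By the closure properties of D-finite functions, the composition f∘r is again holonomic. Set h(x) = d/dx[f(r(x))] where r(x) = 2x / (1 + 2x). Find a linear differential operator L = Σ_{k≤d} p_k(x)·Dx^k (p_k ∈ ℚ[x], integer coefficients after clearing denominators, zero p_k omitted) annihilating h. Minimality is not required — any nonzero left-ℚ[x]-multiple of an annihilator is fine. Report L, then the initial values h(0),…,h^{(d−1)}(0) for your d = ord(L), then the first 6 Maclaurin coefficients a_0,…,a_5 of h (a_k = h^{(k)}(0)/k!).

f: a_k = 1, 4, 16, 64, 256, 1024, …
Substitute x→r, Dx→(1/r')Dx; clear ⇒ L₀.
Derive L from L₀ (diff closure).
L = 12 + (-1 + 6·x)·Dx  (order 1).
h: a_k = 8, 96, 864, 6912, 51840, 373248, …
ICs: h(0) = 8.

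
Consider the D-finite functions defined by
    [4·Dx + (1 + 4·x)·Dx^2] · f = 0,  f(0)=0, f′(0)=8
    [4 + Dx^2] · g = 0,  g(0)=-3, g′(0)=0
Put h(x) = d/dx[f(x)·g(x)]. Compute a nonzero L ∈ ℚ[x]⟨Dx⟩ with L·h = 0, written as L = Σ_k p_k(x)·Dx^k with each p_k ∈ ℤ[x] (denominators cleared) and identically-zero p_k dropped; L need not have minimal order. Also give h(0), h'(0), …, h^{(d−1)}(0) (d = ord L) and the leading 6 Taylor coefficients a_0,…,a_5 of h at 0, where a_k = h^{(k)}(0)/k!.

f: a_k = 0, 8, -16, 128/3, -128, 2048/5, …
g: a_k = -3, 0, 6, 0, -2, 0, …
L₀ := L_f ⊗_s L_g (sym. prod.), ord ≤ 4.
Differentiate: ansatz ord ≤ ord L₀ ⇒ L.
L = (-832 - 992·x - 5568·x^2 - 12288·x^3 - 2048·x^4 + 24576·x^5 + 16384·x^6) + (-264 - 1568·x - 2560·x^2 + 10240·x^4 + 8192·x^5)·Dx + (-220 - 368·x - 1760·x^2 - 3072·x^3 + 2048·x^4 + 12288·x^5 + 8192·x^6)·Dx^2 + (-66 - 392·x - 640·x^2 + 2560·x^4 + 2048·x^5)·Dx^3 + (-3 - 30·x - 92·x^2 + 640·x^4 + 1536·x^5 + 1024·x^6)·Dx^4  (order 4).
h: a_k = -24, 96, -240, 1152, -4944, 20160, …
ICs: h(0) = -24, h′(0) = 96, h′′(0) = -480, h′′′(0) = 6912.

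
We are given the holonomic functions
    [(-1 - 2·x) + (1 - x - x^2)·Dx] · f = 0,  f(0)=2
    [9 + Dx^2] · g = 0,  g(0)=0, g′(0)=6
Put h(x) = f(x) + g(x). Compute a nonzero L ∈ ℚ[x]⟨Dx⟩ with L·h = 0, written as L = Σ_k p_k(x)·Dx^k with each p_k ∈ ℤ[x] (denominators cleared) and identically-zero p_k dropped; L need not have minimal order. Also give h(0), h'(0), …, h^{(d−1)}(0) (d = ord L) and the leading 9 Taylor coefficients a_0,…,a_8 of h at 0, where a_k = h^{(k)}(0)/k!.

f: a_k = 2, 2, 4, 6, 10, 16, 26, 42, 68, …
g: a_k = 0, 6, 0, -9, 0, 81/20, 0, -243/280, 0, …
f+g: L₀ = lclm(L_f,L_g), ord ≤ 1+2.
L = (243 + 432·x - 81·x^2 + 216·x^3 + 405·x^4 + 162·x^5) + (-117 + 225·x + 36·x^2 - 297·x^3 + 54·x^4 + 243·x^5 + 81·x^6)·Dx + (27 + 48·x - 9·x^2 + 24·x^3 + 45·x^4 + 18·x^5)·Dx^2 + (-13 + 25·x + 4·x^2 - 33·x^3 + 6·x^4 + 27·x^5 + 9·x^6)·Dx^3  (order 3).
h: a_k = 2, 8, 4, -3, 10, 401/20, 26, 11517/280, 68, …
ICs: h(0) = 2, h′(0) = 8, h′′(0) = 8.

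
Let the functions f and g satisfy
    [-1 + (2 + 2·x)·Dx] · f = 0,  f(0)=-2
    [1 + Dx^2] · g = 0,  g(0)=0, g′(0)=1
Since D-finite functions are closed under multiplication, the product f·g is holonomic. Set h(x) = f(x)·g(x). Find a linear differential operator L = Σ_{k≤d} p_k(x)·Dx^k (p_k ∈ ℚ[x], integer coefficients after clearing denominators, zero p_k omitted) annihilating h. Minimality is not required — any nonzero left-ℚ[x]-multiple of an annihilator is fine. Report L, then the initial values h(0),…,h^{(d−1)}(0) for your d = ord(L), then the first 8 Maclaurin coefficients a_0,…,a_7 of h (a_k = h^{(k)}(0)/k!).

L = (7 + 8·x + 4·x^2) + (-4 - 4·x)·Dx + (4 + 8·x + 4·x^2)·Dx^2  (order 2).
h: a_k = 0, -2, -1, 7/12, 1/24, 19/960, -27/640, 983/32256, …
ICs: h(0) = 0, h′(0) = -2.

f: a_k = -2, -1, 1/4, -1/8, 5/64, -7/128, 21/512, -33/1024, …
g: a_k = 0, 1, 0, -1/6, 0, 1/120, 0, -1/5040, …
h₀=f·g: eliminate ⇒ L₀, order ≤ 1·2.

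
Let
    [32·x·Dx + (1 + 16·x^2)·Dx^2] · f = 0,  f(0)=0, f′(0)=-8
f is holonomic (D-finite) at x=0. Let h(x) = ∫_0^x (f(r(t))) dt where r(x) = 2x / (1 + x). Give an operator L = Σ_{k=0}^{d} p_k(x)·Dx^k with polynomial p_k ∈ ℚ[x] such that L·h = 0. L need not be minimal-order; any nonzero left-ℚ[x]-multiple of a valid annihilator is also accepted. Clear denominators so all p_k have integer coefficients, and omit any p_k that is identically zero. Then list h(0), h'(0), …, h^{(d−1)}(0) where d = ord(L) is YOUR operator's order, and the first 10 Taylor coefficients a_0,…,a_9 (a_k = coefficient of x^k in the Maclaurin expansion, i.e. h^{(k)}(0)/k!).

L = (2 + 130·x)·Dx^2 + (1 + 2·x + 65·x^2)·Dx^3  (order 3).
h: a_k = 0, 0, -8, 16/3, 244/3, -1008/5, -27688/15, 186416/21, 356722/7, -415856, …
ICs: h(0) = 0, h′(0) = 0, h′′(0) = -16.

f: a_k = 0, -8, 0, 128/3, 0, -2048/5, 0, 32768/7, 0, -524288/9, …
f∘r: x↦r, Dx↦Dx/r' in L_f ⇒ L₀.
∫: right-multiply L₀ by Dx.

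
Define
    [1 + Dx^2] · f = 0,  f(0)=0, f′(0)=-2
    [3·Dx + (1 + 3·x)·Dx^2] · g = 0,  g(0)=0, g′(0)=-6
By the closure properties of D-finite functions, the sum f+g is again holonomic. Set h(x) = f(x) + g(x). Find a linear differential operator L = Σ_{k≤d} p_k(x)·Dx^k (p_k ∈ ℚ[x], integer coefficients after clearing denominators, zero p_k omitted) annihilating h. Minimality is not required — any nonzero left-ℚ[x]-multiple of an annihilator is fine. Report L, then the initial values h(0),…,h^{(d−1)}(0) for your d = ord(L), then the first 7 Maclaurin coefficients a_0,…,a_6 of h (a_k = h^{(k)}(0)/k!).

L = (165 + 18·x + 27·x^2)·Dx + (19 + 63·x + 27·x^2 + 27·x^3)·Dx^2 + (165 + 18·x + 27·x^2)·Dx^3 + (19 + 63·x + 27·x^2 + 27·x^3)·Dx^4  (order 4).
h: a_k = 0, -8, 9, -53/3, 81/2, -5833/60, 243, …
ICs: h(0) = 0, h′(0) = -8, h′′(0) = 18, h′′′(0) = -106.

f: a_k = 0, -2, 0, 1/3, 0, -1/60, 0, …
g: a_k = 0, -6, 9, -18, 81/2, -486/5, 243, …
h₀=f+g: left-lcm gives L₀, ord ≤ 4.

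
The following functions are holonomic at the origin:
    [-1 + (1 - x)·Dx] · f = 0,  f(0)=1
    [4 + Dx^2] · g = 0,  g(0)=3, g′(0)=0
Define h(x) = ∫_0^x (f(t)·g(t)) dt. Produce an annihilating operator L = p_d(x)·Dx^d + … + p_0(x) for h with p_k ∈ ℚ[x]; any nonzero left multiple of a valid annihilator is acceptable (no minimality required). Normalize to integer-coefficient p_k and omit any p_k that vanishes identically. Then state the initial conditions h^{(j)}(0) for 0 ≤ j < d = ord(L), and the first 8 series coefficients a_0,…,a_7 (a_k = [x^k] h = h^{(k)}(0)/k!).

L = (-4 + 4·x)·Dx + 2·Dx^2 + (-1 + x)·Dx^3  (order 3).
h: a_k = 0, 3, 3/2, -1, -3/4, -1/5, -1/6, -19/105, …
ICs: h(0) = 0, h′(0) = 3, h′′(0) = 3.

f: a_k = 1, 1, 1, 1, 1, 1, 1, 1, …
g: a_k = 3, 0, -6, 0, 2, 0, -4/15, 0, …
Sym-product of L_f,L_g gives L₀ (≤ ord 2).
h=∫₀ˣh₀: take L = L₀·Dx.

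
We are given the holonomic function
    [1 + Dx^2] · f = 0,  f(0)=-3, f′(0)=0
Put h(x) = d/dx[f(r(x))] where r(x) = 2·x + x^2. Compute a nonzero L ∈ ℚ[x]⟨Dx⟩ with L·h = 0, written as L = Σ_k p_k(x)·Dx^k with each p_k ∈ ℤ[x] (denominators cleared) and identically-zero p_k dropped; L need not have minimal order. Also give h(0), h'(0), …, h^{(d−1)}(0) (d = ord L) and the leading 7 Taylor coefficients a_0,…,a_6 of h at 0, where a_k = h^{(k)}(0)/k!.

f: a_k = -3, 0, 3/2, 0, -1/8, 0, 1/240, …
h₀=f(r): pull back L_f along r ⇒ L₀.
h₀' ⇒ L via d/dx closure of L₀.
L = (7 + 16·x + 24·x^2 + 16·x^3 + 4·x^4) + (-3 - 3·x)·Dx + (1 + 2·x + x^2)·Dx^2  (order 2).
h: a_k = 0, 12, 18, -2, -20, -82/5, -7/5, …
ICs: h(0) = 0, h′(0) = 12.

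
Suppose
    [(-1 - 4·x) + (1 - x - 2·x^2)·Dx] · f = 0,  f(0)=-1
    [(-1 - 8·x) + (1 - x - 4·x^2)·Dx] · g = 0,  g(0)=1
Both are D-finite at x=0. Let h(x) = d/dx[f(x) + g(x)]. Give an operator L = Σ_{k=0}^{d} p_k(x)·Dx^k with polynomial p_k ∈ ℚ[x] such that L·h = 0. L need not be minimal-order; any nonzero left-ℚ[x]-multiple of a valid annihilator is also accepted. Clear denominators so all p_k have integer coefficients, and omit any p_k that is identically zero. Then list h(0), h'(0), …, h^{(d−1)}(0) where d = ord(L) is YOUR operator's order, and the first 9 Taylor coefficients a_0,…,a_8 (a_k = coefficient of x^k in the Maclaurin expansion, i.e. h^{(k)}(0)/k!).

L = (-6 - 336·x - 480·x^2 - 1824·x^3 - 3864·x^4 - 6528·x^5 + 2304·x^6) + (6 + 66·x + 156·x^2 + 168·x^3 + 162·x^4 - 3768·x^5 - 3456·x^6 + 1536·x^7)·Dx + (-1 + 2·x - 13·x^2 - 28·x^3 + 222·x^4 + 134·x^5 - 612·x^6 - 320·x^7 + 192·x^8)·Dx^2  (order 2).
h: a_k = 0, 4, 12, 72, 220, 828, 2492, 7952, 23292, …
ICs: h(0) = 0, h′(0) = 4.

f: a_k = -1, -1, -3, -5, -11, -21, -43, -85, -171, …
g: a_k = 1, 1, 5, 9, 29, 65, 181, 441, 1165, …
L₀ := lclm(L_f,L_g); ord L₀ ≤ 1+1.
h₀' ⇒ L via d/dx closure of L₀.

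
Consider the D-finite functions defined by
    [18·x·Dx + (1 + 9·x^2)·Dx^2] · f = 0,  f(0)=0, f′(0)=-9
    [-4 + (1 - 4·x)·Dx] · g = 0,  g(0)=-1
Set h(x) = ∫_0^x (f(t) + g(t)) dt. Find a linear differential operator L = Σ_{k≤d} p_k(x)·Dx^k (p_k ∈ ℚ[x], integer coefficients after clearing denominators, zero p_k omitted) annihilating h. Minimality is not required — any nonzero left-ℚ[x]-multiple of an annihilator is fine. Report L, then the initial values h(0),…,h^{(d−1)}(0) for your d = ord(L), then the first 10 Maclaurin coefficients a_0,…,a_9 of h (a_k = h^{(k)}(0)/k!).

L = (72 - 1152·x - 1944·x^2)·Dx^2 + (-57 + 72·x - 765·x^2 - 1944·x^3)·Dx^3 + (4 - 7·x - 63·x^3 - 324·x^4)·Dx^4  (order 4).
h: a_k = 0, -1, -13/2, -16/3, -37/4, -256/5, -5849/30, -4096/7, -108127/56, -65536/9, …
ICs: h(0) = 0, h′(0) = -1, h′′(0) = -13, h′′′(0) = -32.

f: a_k = 0, -9, 0, 27, 0, -729/5, 0, 6561/7, 0, -6561, …
g: a_k = -1, -4, -16, -64, -256, -1024, -4096, -16384, -65536, -262144, …
f+g: L₀ = lclm(L_f,L_g), ord ≤ 2+1.
∫: right-multiply L₀ by Dx.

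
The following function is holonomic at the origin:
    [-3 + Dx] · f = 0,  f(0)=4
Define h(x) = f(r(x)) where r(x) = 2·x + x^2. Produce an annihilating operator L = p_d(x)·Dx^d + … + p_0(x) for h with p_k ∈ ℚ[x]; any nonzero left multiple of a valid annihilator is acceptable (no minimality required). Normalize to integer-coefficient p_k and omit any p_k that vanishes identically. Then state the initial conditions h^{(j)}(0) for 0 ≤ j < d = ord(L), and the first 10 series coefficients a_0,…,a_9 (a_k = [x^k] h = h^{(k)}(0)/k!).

L = (-6 - 6·x) + Dx  (order 1).
h: a_k = 4, 24, 84, 216, 450, 3996/5, 6246/5, 61452/35, 157761/70, 2673, …
ICs: h(0) = 4.

f: a_k = 4, 12, 18, 18, 27/2, 81/10, 81/20, 243/140, 729/1120, 243/1120, …
Change of var in L_f (x↦r) gives L₀.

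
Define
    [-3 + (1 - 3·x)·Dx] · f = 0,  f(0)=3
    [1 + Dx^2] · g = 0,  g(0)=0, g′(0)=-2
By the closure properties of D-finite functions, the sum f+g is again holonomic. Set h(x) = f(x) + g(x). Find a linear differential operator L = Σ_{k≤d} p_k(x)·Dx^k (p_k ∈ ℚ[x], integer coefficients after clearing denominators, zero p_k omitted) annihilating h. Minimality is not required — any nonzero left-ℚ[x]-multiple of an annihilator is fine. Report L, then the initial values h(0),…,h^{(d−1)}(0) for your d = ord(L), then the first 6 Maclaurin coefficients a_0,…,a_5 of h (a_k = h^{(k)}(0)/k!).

f: a_k = 3, 9, 27, 81, 243, 729, …
g: a_k = 0, -2, 0, 1/3, 0, -1/60, …
h₀=f+g: left-lcm gives L₀, ord ≤ 3.
L = (165 - 18·x + 27·x^2) + (-19 + 63·x - 27·x^2 + 27·x^3)·Dx + (165 - 18·x + 27·x^2)·Dx^2 + (-19 + 63·x - 27·x^2 + 27·x^3)·Dx^3  (order 3).
h: a_k = 3, 7, 27, 244/3, 243, 43739/60, …
ICs: h(0) = 3, h′(0) = 7, h′′(0) = 54.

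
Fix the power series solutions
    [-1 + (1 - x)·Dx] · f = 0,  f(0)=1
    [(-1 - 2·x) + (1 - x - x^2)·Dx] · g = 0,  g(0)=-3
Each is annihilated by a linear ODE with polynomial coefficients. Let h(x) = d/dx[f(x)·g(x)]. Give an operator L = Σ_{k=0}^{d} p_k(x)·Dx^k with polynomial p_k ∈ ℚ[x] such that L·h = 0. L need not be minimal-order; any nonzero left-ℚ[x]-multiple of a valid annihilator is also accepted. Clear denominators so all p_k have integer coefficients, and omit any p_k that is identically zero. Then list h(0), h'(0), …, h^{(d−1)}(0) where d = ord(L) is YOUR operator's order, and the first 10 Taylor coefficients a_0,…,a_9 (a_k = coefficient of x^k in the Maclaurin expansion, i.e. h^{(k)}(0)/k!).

f: a_k = 1, 1, 1, 1, 1, 1, 1, 1, 1, 1, …
g: a_k = -3, -3, -6, -9, -15, -24, -39, -63, -102, -165, …
Product ⇒ symmetric product L₀, ord ≤ 1.
Differentiate: ansatz ord ≤ ord L₀ ⇒ L.
L = (8 - 6·x - 12·x^2 + 12·x^4) + (-2 + 4·x + 3·x^2 - 8·x^3 + 3·x^5)·Dx  (order 1).
h: a_k = -6, -24, -63, -144, -300, -594, -1134, -2112, -3861, -6960, …
ICs: h(0) = -6.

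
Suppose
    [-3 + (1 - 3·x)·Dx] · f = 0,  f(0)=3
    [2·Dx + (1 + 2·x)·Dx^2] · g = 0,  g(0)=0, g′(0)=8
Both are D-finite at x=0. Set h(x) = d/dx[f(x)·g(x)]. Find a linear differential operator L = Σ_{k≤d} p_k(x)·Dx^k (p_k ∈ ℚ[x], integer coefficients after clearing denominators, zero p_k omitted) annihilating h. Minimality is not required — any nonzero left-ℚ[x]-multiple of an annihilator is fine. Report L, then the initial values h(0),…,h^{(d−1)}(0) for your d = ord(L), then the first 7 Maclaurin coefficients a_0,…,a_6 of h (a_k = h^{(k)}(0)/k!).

f: a_k = 3, 9, 27, 81, 243, 729, 2187, …
g: a_k = 0, 8, -8, 32/3, -16, 128/5, -128/3, …
Sym-product of L_f,L_g gives L₀ (≤ ord 2).
h₀' ⇒ L via d/dx closure of L₀.
L = 24 + (5 + 30·x)·Dx + (-1 + x + 6·x^2)·Dx^2  (order 2).
h: a_k = 24, 96, 528, 1920, 7584, 132672/5, 472032/5, …
ICs: h(0) = 24, h′(0) = 96.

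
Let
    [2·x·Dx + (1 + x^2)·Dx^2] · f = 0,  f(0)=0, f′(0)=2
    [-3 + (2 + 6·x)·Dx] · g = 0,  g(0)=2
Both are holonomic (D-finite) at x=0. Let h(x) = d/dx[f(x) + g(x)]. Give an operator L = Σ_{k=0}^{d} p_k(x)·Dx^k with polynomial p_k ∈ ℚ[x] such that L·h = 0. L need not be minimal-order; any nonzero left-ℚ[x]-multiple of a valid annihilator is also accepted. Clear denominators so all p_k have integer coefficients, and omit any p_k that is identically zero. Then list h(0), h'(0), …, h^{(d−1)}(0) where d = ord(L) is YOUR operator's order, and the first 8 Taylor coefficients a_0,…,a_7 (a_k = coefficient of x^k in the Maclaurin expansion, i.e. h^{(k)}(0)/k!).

L = (-12 - 90·x + 36·x^2 + 54·x^3) + (-35 - 48·x - 102·x^2 + 144·x^3 + 189·x^4)·Dx + (-6 - 10·x + 36·x^2 + 44·x^3 + 42·x^4 + 54·x^5)·Dx^2  (order 2).
h: a_k = 5, -9/2, 65/8, -405/16, 8761/128, -45927/256, 503149/1024, -2814669/2048, …
ICs: h(0) = 5, h′(0) = -9/2.

f: a_k = 0, 2, 0, -2/3, 0, 2/5, 0, -2/7, …
g: a_k = 2, 3, -9/4, 27/8, -405/64, 1701/128, -15309/512, 72171/1024, …
Sum ⇒ L₀ = lclm(L_f,L_g) in ℚ(x)⟨Dx⟩.
h=h₀': d/dx-closure on L₀ ⇒ L.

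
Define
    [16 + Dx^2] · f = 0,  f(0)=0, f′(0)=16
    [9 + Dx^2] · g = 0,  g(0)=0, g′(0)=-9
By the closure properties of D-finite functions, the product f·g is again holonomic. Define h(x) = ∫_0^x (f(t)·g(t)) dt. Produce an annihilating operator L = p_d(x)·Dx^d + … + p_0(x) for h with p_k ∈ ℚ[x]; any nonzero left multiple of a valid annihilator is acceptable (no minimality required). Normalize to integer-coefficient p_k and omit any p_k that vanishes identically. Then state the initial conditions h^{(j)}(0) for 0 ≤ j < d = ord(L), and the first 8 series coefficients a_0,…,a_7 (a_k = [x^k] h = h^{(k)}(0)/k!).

L = 49·Dx + 50·Dx^3 + Dx^5  (order 5).
h: a_k = 0, 0, 0, -48, 0, 120, 0, -4902/35, …
ICs: h(0) = 0, h′(0) = 0, h′′(0) = 0, h′′′(0) = -288, h′′′′(0) = 0.

f: a_k = 0, 16, 0, -128/3, 0, 512/15, 0, -4096/315, …
g: a_k = 0, -9, 0, 27/2, 0, -243/40, 0, 729/560, …
f·g: L₀ = L_f ⊗_s L_g, ord ≤ 2·2.
h=∫₀ˣh₀: take L = L₀·Dx.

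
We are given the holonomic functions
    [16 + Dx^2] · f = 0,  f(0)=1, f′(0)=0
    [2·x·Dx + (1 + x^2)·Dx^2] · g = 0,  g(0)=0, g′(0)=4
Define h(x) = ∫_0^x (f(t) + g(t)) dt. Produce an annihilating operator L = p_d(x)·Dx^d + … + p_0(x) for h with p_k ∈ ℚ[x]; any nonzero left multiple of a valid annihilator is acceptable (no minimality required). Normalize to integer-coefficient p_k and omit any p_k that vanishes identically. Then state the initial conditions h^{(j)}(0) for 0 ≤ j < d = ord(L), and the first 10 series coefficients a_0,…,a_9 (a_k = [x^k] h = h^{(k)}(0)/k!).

L = (64·x + 704·x^3 + 256·x^5)·Dx^2 + (112 + 416·x^2 + 432·x^4 + 128·x^6)·Dx^3 + (4·x + 44·x^3 + 16·x^5)·Dx^4 + (7 + 26·x^2 + 27·x^4 + 8·x^6)·Dx^5  (order 5).
h: a_k = 0, 1, 2, -8/3, -1/3, 32/15, 2/15, -256/315, -1/14, 512/2835, …
ICs: h(0) = 0, h′(0) = 1, h′′(0) = 4, h′′′(0) = -16, h′′′′(0) = -8.

f: a_k = 1, 0, -8, 0, 32/3, 0, -256/45, 0, 512/315, 0, …
g: a_k = 0, 4, 0, -4/3, 0, 4/5, 0, -4/7, 0, 4/9, …
h₀=f+g: left-lcm gives L₀, ord ≤ 4.
∫: right-multiply L₀ by Dx.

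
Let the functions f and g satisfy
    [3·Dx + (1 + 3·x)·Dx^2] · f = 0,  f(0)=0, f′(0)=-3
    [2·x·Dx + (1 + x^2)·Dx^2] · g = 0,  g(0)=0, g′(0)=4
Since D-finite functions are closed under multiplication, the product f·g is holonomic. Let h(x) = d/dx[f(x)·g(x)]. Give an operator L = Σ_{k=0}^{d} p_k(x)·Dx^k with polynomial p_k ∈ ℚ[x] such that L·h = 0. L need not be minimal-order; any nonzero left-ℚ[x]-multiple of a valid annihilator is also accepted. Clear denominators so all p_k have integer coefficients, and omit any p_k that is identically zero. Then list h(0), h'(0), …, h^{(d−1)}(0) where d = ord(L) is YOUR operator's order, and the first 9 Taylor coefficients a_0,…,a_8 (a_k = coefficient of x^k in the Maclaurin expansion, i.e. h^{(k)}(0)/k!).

L = (264 + 1260·x + 1008·x^2 + 3420·x^3 + 3240·x^4 + 4212·x^5 + 324·x^7) + (178 + 660·x + 3828·x^2 + 7308·x^3 + 12960·x^4 + 10044·x^5 + 11340·x^6 + 324·x^7 + 1134·x^8)·Dx + (132 + 608·x + 1728·x^2 + 4568·x^3 + 6456·x^4 + 8856·x^5 + 5184·x^6 + 5544·x^7 + 324·x^8 + 648·x^9)·Dx^2 + (13 + 102·x + 341·x^2 + 744·x^3 + 1138·x^4 + 1236·x^5 + 1386·x^6 + 648·x^7 + 657·x^8 + 54·x^9 + 81·x^10)·Dx^3  (order 3).
h: a_k = 0, -24, 54, -128, 375, -5544/5, 16191/5, -47616/5, 1973241/70, …
ICs: h(0) = 0, h′(0) = -24, h′′(0) = 108.

f: a_k = 0, -3, 9/2, -9, 81/4, -243/5, 243/2, -2187/7, 6561/8, …
g: a_k = 0, 4, 0, -4/3, 0, 4/5, 0, -4/7, 0, …
f·g: L₀ = L_f ⊗_s L_g, ord ≤ 2·2.
Differentiate: ansatz ord ≤ ord L₀ ⇒ L.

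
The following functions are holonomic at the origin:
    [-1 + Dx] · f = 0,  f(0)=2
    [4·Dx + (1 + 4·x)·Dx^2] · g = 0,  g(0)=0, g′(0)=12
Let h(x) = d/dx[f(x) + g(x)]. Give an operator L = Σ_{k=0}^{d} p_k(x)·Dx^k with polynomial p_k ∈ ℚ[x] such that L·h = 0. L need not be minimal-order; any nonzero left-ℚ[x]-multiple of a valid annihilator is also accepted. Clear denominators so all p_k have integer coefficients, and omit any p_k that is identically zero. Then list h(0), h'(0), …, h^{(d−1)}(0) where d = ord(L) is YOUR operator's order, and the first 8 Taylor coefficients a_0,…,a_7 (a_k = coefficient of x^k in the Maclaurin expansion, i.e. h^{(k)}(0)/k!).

L = (-36 - 16·x) + (31 - 8·x - 16·x^2)·Dx + (5 + 24·x + 16·x^2)·Dx^2  (order 2).
h: a_k = 14, -46, 193, -2303/3, 36865/12, -737279/60, 17694721/360, -495452159/2520, …
ICs: h(0) = 14, h′(0) = -46.

f: a_k = 2, 2, 1, 1/3, 1/12, 1/60, 1/360, 1/2520, …
g: a_k = 0, 12, -24, 64, -192, 3072/5, -2048, 49152/7, …
f+g: L₀ = lclm(L_f,L_g), ord ≤ 1+2.
Differentiate: ansatz ord ≤ ord L₀ ⇒ L.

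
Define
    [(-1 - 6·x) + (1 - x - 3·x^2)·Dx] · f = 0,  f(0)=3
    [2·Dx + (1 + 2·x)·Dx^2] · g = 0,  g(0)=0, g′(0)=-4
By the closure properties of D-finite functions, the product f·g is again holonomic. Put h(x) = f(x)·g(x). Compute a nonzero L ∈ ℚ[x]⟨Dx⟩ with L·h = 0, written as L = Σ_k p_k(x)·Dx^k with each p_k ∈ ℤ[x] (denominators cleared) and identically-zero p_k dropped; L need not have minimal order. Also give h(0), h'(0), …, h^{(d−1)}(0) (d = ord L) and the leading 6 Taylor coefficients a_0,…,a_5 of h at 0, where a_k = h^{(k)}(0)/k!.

L = (8 + 24·x) + (18·x + 30·x^2)·Dx + (-1 - x + 5·x^2 + 6·x^3)·Dx^2  (order 2).
h: a_k = 0, -12, 0, -52, -28, -1112/5, …
ICs: h(0) = 0, h′(0) = -12.

f: a_k = 3, 3, 12, 21, 57, 120, …
g: a_k = 0, -4, 4, -16/3, 8, -64/5, …
L₀ := L_f ⊗_s L_g (sym. prod.), ord ≤ 2.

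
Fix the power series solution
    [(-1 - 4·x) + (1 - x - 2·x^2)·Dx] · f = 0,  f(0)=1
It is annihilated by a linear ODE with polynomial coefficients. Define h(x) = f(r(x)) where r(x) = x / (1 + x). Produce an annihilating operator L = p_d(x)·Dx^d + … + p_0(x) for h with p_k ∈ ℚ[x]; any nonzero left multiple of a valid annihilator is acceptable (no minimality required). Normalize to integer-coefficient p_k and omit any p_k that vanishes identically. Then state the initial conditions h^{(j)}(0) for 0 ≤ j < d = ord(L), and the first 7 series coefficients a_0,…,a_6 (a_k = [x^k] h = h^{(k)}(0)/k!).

L = (1 + 5·x) + (-1 - 2·x + x^2 + 2·x^3)·Dx  (order 1).
h: a_k = 1, 1, 2, 0, 4, -4, 12, …
ICs: h(0) = 1.

f: a_k = 1, 1, 3, 5, 11, 21, 43, …
L₀ from L_f via x↦r, Dx↦r'^{-1}Dx.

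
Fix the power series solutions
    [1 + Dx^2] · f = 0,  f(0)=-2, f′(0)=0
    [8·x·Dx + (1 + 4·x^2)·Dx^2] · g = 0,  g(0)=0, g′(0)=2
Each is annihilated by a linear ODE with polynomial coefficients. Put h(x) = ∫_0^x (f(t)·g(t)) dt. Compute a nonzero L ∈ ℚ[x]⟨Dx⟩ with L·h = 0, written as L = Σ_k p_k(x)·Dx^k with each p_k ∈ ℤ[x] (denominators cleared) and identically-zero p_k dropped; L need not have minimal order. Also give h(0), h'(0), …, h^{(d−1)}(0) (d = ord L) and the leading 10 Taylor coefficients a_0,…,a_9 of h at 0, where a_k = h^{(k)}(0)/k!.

L = (85 + 944·x^2 + 416·x^4 + 256·x^6 + 256·x^8)·Dx + (144·x + 704·x^3 + 768·x^5 + 1024·x^7)·Dx^2 + (90 + 992·x^2 + 576·x^4 + 512·x^6 + 512·x^8)·Dx^3 + (144·x + 704·x^3 + 768·x^5 + 1024·x^7)·Dx^4 + (5 + 48·x^2 + 160·x^4 + 256·x^6 + 256·x^8)·Dx^5  (order 5).
h: a_k = 0, 0, -2, 0, 11/6, 0, -469/180, 0, 54431/10080, 0, …
ICs: h(0) = 0, h′(0) = 0, h′′(0) = -4, h′′′(0) = 0, h′′′′(0) = 44.

f: a_k = -2, 0, 1, 0, -1/12, 0, 1/360, 0, -1/20160, 0, …
g: a_k = 0, 2, 0, -8/3, 0, 32/5, 0, -128/7, 0, 512/9, …
Sym-product of L_f,L_g gives L₀ (≤ ord 4).
∫: right-multiply L₀ by Dx.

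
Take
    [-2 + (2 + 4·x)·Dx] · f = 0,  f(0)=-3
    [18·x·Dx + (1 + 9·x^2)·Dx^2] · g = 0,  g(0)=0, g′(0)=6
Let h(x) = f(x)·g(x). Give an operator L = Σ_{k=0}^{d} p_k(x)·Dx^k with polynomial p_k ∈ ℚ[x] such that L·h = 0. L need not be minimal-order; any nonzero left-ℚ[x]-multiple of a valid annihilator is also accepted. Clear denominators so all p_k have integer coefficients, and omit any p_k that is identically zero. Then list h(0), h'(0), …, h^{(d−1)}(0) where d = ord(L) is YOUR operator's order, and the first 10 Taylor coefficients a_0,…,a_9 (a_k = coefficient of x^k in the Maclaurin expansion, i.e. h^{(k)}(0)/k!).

L = (3 - 18·x - 9·x^2) + (-2 + 14·x + 54·x^2 + 36·x^3)·Dx + (1 + 4·x + 13·x^2 + 36·x^3 + 36·x^4)·Dx^2  (order 2).
h: a_k = 0, -18, -18, 63, 45, -6147/20, -5607/20, 562869/280, 486891/280, -6221637/448, …
ICs: h(0) = 0, h′(0) = -18.

f: a_k = -3, -3, 3/2, -3/2, 15/8, -21/8, 63/16, -99/16, 1287/128, -2145/128, …
g: a_k = 0, 6, 0, -18, 0, 486/5, 0, -4374/7, 0, 4374, …
Product ⇒ symmetric product L₀, ord ≤ 2.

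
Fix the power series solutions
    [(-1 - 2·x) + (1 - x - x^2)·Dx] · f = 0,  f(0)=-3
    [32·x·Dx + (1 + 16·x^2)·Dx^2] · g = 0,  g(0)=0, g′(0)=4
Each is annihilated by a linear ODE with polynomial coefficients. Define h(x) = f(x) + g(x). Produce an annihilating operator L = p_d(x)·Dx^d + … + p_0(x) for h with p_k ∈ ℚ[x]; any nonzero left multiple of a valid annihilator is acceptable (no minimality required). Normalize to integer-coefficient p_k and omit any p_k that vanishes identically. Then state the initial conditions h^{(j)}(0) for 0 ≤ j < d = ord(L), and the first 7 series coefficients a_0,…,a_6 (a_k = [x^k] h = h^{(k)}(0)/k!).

L = (-64 + 256·x + 3904·x^2 + 6912·x^3 + 9696·x^4 + 1536·x^6)·Dx + (25 + 24·x - 542·x^2 + 780·x^3 + 6800·x^4 + 6560·x^5 + 768·x^6 + 1536·x^7)·Dx^2 + (-2 - 17·x - 62·x^2 - 202·x^3 - 445·x^4 + 1136·x^5 + 576·x^6 + 256·x^7 + 256·x^8)·Dx^3  (order 3).
h: a_k = -3, 1, -6, -91/3, -15, 904/5, -39, …
ICs: h(0) = -3, h′(0) = 1, h′′(0) = -12.

f: a_k = -3, -3, -6, -9, -15, -24, -39, …
g: a_k = 0, 4, 0, -64/3, 0, 1024/5, 0, …
f+g: L₀ = lclm(L_f,L_g), ord ≤ 1+2.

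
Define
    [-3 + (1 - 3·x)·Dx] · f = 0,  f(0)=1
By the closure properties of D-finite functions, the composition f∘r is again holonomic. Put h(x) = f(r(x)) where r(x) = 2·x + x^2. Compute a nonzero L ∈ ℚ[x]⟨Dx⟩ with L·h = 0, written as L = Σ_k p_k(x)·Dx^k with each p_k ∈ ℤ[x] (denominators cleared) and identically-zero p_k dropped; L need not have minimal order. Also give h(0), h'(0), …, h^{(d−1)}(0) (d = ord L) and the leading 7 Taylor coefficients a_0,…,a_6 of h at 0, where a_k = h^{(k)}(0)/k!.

L = (6 + 6·x) + (-1 + 6·x + 3·x^2)·Dx  (order 1).
h: a_k = 1, 6, 39, 252, 1629, 10530, 68067, …
ICs: h(0) = 1.

f: a_k = 1, 3, 9, 27, 81, 243, 729, …
h₀=f(r): pull back L_f along r ⇒ L₀.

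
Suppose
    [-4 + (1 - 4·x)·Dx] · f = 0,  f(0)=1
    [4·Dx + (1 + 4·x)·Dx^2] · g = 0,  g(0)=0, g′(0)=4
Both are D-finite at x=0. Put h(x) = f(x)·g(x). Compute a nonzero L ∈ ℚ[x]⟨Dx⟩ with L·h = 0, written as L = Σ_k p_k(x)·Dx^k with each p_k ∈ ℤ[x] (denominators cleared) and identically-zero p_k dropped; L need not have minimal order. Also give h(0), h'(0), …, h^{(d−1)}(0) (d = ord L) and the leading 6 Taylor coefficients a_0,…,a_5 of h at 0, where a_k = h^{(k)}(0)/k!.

L = 16 + (4 + 48·x)·Dx + (-1 + 16·x^2)·Dx^2  (order 2).
h: a_k = 0, 4, 8, 160/3, 448/3, 12032/15, …
ICs: h(0) = 0, h′(0) = 4.

f: a_k = 1, 4, 16, 64, 256, 1024, …
g: a_k = 0, 4, -8, 64/3, -64, 1024/5, …
Product ⇒ symmetric product L₀, ord ≤ 2.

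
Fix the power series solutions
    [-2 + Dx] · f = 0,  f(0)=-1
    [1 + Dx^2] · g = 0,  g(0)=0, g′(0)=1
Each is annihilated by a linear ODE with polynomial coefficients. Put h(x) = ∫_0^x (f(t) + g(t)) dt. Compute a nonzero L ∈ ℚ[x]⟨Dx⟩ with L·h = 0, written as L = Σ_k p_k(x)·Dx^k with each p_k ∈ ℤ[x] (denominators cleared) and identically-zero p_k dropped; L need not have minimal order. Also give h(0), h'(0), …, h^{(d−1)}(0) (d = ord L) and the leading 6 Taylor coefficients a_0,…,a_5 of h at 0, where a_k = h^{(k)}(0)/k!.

L = -2·Dx + Dx^2 - 2·Dx^3 + Dx^4  (order 4).
h: a_k = 0, -1, -1/2, -2/3, -3/8, -2/15, …
ICs: h(0) = 0, h′(0) = -1, h′′(0) = -1, h′′′(0) = -4.

f: a_k = -1, -2, -2, -4/3, -2/3, -4/15, …
g: a_k = 0, 1, 0, -1/6, 0, 1/120, …
Weyl lclm of L_f,L_g ⇒ L₀ (ord ≤ 3).
∫: right-multiply L₀ by Dx.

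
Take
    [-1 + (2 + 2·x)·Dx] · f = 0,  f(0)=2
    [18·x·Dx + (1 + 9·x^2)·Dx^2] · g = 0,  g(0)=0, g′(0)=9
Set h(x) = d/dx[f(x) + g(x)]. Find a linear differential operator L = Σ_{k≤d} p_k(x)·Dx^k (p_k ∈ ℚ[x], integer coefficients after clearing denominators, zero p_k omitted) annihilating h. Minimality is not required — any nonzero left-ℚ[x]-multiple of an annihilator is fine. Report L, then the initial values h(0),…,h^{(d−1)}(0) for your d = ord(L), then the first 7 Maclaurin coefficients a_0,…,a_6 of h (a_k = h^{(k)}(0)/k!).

L = (-36 - 90·x + 972·x^2 + 486·x^3) + (-75 - 144·x + 1818·x^2 + 3888·x^3 + 1701·x^4)·Dx + (-2 + 70·x + 108·x^2 + 684·x^3 + 1134·x^4 + 486·x^5)·Dx^2  (order 2).
h: a_k = 10, -1/2, -645/8, -5/16, 93347/128, -63/256, -6718233/1024, …
ICs: h(0) = 10, h′(0) = -1/2.

f: a_k = 2, 1, -1/4, 1/8, -5/64, 7/128, -21/512, …
g: a_k = 0, 9, 0, -27, 0, 729/5, 0, …
h₀=f+g: left-lcm gives L₀, ord ≤ 3.
h₀' ⇒ L via d/dx closure of L₀.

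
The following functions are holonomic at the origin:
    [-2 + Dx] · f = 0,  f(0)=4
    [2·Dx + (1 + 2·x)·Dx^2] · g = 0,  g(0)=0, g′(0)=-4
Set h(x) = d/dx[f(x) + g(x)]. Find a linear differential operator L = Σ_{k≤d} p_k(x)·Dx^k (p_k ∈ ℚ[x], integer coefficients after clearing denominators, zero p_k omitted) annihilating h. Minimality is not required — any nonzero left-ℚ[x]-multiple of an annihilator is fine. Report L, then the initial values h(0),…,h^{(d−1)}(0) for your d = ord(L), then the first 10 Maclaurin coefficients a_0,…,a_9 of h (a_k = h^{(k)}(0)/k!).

f: a_k = 4, 8, 8, 16/3, 8/3, 16/15, 16/45, 32/315, 8/315, 16/2835, …
g: a_k = 0, -4, 4, -16/3, 8, -64/5, 64/3, -256/7, 64, -1024/9, …
Sum ⇒ L₀ = lclm(L_f,L_g) in ℚ(x)⟨Dx⟩.
h=h₀': d/dx-closure on L₀ ⇒ L.
L = (-6 - 4·x) + (1 - 4·x - 4·x^2)·Dx + (1 + 3·x + 2·x^2)·Dx^2  (order 2).
h: a_k = 4, 24, 0, 128/3, -176/3, 1952/15, -11488/45, 161344/315, -322544/315, 5806112/2835, …
ICs: h(0) = 4, h′(0) = 24.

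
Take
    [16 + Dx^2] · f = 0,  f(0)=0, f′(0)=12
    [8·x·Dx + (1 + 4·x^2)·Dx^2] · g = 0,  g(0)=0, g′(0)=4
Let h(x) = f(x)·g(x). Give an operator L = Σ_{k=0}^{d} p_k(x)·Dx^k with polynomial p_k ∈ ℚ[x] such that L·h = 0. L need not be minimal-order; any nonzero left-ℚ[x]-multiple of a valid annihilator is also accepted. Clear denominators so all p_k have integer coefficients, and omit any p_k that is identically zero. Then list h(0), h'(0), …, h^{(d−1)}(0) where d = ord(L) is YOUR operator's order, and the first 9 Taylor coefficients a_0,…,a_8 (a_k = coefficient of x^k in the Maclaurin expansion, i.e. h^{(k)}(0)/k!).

L = (2560 + 29696·x^2 + 118784·x^4 + 262144·x^6 + 262144·x^8) + (1536·x + 14336·x^3 + 49152·x^5 + 65536·x^7)·Dx + (240 + 3008·x^2 + 13824·x^4 + 32768·x^6 + 32768·x^8)·Dx^2 + (96·x + 896·x^3 + 3072·x^5 + 4096·x^7)·Dx^3 + (5 + 72·x^2 + 400·x^4 + 1024·x^6 + 1024·x^8)·Dx^4  (order 4).
h: a_k = 0, 0, 48, 0, -192, 0, 1280/3, 0, -1024, …
ICs: h(0) = 0, h′(0) = 0, h′′(0) = 96, h′′′(0) = 0.

f: a_k = 0, 12, 0, -32, 0, 128/5, 0, -1024/105, 0, …
g: a_k = 0, 4, 0, -16/3, 0, 64/5, 0, -256/7, 0, …
Sym-product of L_f,L_g gives L₀ (≤ ord 4).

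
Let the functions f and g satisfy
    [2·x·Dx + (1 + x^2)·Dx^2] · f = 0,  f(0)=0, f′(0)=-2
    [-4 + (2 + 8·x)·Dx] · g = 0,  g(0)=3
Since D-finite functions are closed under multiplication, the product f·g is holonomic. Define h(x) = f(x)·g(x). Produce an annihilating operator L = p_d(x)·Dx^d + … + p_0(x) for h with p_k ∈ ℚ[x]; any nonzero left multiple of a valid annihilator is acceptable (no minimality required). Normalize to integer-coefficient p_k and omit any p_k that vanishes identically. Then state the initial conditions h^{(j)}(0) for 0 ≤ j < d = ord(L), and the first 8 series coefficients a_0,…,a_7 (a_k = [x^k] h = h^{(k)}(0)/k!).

f: a_k = 0, -2, 0, 2/3, 0, -2/5, 0, 2/7, …
g: a_k = 3, 6, -6, 12, -30, 84, -252, 792, …
h₀=f·g: eliminate ⇒ L₀, order ≤ 2·1.
L = (12 - 4·x - 4·x^2) + (-4 - 14·x + 12·x^2 + 16·x^3)·Dx + (1 + 8·x + 17·x^2 + 8·x^3 + 16·x^4)·Dx^2  (order 2).
h: a_k = 0, -6, -12, 14, -20, 274/5, -812/5, 17054/35, …
ICs: h(0) = 0, h′(0) = -6.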